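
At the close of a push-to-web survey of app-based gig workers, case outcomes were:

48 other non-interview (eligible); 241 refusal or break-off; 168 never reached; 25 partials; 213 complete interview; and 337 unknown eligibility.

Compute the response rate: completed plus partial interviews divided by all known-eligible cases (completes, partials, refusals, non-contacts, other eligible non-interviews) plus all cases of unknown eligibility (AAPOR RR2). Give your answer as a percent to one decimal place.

Num: 213 + 25 = 238
Denominator: 213 + 25 + 241 + 168 + 48 + 337 = 1032
RR2 = 238 / 1032 = 0.2306

23.1%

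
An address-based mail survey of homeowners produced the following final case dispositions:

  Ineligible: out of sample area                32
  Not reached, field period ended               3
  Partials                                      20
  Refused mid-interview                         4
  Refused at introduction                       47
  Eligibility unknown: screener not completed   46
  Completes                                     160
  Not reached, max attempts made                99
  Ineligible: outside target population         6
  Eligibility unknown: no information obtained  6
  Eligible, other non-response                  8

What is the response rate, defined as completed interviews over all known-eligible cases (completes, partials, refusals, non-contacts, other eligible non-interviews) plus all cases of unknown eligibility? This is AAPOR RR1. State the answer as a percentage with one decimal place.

Declined to participate = 47 + 4 = 51
No contact after all attempts = 3 + 99 = 102
Eligibility not determined = 46 + 6 = 52
Not eligible = 6 + 32 = 38
Numerator = 160
Denom = 160 + 20 + 51 + 102 + 8 + 52 = 393
RR1 = 160 / 393 = 0.4071

40.7%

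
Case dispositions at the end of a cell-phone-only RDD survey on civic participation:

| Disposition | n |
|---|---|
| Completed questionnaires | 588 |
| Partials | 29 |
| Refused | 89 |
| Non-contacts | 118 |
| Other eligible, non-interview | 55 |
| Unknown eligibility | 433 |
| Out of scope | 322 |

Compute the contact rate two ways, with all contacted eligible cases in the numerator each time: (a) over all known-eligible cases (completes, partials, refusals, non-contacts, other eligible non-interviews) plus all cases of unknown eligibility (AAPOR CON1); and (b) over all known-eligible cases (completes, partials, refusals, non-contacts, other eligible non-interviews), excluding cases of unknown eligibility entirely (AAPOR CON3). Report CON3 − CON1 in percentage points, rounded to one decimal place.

28.6

Top: 588 + 29 + 89 + 55 = 761
Base: 588 + 29 + 89 + 118 + 55 + 433 = 1312
CON1 = 761 / 1312 = 0.5800
Base: 588 + 29 + 89 + 118 + 55 = 879
CON3 = 761 / 879 = 0.8658
Difference = 86.58 − 58.00 = 28.58 percentage points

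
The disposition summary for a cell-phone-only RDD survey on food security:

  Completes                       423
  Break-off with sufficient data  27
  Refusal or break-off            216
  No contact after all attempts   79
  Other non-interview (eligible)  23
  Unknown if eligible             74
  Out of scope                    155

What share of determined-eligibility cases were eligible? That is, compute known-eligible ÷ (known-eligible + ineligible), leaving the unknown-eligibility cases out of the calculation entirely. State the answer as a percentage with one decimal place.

83.2%

Eligible (known) = 423 + 27 + 216 + 79 + 23 = 768
e = 768 / (768 + 155) = 768 / 923 = 0.8321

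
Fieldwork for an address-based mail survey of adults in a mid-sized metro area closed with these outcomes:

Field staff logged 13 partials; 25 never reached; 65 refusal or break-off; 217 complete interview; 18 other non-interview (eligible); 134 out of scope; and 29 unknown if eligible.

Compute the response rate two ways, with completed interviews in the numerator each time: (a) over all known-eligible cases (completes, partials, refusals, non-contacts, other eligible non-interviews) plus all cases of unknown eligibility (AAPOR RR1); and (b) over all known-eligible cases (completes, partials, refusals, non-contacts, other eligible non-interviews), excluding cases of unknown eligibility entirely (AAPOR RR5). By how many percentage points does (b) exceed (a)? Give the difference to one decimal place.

5.1

Top: 217
Denominator: 217 + 13 + 65 + 25 + 18 + 29 = 367
RR1 = 217 / 367 = 0.5913
Denominator: 217 + 13 + 65 + 25 + 18 = 338
RR5 = 217 / 338 = 0.6420
Difference = 64.20 − 59.13 = 5.07 percentage points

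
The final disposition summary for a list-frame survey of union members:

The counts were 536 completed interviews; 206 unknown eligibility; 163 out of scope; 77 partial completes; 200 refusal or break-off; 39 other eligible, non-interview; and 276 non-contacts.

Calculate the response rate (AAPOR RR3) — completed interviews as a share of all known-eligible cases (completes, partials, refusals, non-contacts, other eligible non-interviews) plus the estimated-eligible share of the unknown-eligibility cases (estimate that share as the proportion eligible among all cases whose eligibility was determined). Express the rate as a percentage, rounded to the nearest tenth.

41.0%

Numerator: 536
Eligible (known): 536 + 77 + 200 + 276 + 39 = 1128
e = 1128 / (1128 + 163) = 1128 / 1291 = 0.8737
Eligible share of unknowns: 0.8737 × 206 = 179.98
Denominator: 1128 + 179.98 = 1307.98
RR3 = 536 / 1307.98 = 0.4098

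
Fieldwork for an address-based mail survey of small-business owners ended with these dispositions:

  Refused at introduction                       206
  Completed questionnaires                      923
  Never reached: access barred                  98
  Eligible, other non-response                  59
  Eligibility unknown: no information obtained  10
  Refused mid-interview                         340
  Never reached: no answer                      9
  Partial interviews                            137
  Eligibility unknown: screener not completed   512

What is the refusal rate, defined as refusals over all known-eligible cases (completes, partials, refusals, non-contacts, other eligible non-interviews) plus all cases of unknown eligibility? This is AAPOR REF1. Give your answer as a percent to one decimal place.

23.8%

Declined to participate = 206 + 340 = 546
Non-contacts = 9 + 98 = 107
Eligibility not determined = 512 + 10 = 522
Numerator = 546
Denom = 923 + 137 + 546 + 107 + 59 + 522 = 2294
REF1 = 546 / 2294 = 0.2380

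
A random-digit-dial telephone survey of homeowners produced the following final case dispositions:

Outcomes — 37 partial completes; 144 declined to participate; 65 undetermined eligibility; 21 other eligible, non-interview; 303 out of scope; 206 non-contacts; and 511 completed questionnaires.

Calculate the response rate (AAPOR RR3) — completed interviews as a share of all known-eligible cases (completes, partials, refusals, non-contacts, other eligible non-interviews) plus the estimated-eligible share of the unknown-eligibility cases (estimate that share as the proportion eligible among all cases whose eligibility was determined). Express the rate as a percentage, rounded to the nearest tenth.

52.8%

Num = 511
Determined eligible = 511 + 37 + 144 + 206 + 21 = 919
e = 919 / (919 + 303) = 919 / 1222 = 0.7520
Eligible share of unknowns = 0.7520 × 65 = 48.88
Base = 919 + 48.88 = 967.88
RR3 = 511 / 967.88 = 0.5280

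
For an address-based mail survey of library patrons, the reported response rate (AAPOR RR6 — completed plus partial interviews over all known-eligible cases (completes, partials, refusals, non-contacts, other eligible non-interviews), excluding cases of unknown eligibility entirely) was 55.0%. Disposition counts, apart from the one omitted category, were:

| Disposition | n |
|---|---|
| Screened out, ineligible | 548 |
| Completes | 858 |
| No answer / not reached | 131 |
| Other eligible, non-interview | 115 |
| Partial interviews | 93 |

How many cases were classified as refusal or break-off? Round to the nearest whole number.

532

Num → 858 + 93 = 951
RR6 = 951 / D = 0.550
D = 951 / 0.550 = 1729.1
Remaining denominator categories sum to 1197
refusal or break-off = 1729.1 − 1197 ≈ 532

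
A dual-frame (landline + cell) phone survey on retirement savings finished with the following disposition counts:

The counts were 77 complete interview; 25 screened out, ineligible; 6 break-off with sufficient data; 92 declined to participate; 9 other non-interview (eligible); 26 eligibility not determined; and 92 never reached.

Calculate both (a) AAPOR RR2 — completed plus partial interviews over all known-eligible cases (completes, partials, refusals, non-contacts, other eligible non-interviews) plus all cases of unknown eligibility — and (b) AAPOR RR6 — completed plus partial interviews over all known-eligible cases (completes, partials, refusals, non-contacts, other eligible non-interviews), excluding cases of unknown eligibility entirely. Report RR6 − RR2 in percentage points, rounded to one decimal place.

Numerator → 77 + 6 = 83
Denominator → 77 + 6 + 92 + 92 + 9 + 26 = 302
RR2 = 83 / 302 = 0.2748
Denominator → 77 + 6 + 92 + 92 + 9 = 276
RR6 = 83 / 276 = 0.3007
Difference = 30.07 − 27.48 = 2.59 percentage points

2.6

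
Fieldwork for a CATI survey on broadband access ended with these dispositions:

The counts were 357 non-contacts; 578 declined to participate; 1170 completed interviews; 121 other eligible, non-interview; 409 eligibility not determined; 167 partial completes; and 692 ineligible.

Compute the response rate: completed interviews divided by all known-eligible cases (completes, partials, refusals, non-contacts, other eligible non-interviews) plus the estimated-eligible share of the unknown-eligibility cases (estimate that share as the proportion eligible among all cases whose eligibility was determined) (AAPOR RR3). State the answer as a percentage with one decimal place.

43.2%

Top = 1170
Eligible (known) = 1170 + 167 + 578 + 357 + 121 = 2393
e = 2393 / (2393 + 692) = 2393 / 3085 = 0.7757
e × U = 0.7757 × 409 = 317.26
Denominator = 2393 + 317.26 = 2710.26
RR3 = 1170 / 2710.26 = 0.4317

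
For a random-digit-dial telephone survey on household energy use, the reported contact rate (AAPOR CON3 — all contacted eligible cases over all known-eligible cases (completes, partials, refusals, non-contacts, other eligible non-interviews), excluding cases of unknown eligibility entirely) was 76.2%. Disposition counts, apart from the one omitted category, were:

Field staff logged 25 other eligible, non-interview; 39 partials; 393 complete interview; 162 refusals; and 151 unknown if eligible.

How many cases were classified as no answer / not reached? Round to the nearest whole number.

Top: 393 + 39 + 162 + 25 = 619
CON3 = 619 / D = 0.762
D = 619 / 0.762 = 812.3
Remaining denominator categories sum to 619
no answer / not reached = 812.3 − 619 ≈ 193

193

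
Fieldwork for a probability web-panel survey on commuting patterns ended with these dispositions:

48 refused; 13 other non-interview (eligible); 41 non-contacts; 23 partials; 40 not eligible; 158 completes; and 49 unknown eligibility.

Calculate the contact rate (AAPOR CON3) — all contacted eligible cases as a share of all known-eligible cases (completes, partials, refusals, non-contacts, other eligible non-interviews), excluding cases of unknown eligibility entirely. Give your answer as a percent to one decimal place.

85.5%

Num: 158 + 23 + 48 + 13 = 242
Denominator: 158 + 23 + 48 + 41 + 13 = 283
CON3 = 242 / 283 = 0.8551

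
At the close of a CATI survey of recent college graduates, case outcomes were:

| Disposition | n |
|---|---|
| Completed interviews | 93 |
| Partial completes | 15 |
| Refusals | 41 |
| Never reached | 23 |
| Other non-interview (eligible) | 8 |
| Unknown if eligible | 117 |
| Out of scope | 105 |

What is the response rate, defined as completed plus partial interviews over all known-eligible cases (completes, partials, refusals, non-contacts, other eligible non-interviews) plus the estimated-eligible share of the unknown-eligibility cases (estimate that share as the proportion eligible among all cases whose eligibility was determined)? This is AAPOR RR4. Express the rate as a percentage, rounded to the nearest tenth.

42.5%

Numerator: 93 + 15 = 108
Known eligible: 93 + 15 + 41 + 23 + 8 = 180
e = 180 / (180 + 105) = 180 / 285 = 0.6316
e × U: 0.6316 × 117 = 73.90
Base: 180 + 73.90 = 253.90
RR4 = 108 / 253.90 = 0.4254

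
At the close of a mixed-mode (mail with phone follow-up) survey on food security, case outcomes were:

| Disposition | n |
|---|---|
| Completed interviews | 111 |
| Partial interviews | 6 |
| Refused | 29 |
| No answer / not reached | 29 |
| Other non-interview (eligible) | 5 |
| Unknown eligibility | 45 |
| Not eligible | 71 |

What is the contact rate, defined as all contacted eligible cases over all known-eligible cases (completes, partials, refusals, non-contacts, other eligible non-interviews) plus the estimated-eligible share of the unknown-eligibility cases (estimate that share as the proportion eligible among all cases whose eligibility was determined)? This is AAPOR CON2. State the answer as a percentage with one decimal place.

71.1%

Num = 111 + 6 + 29 + 5 = 151
Eligible (known) = 111 + 6 + 29 + 29 + 5 = 180
e = 180 / (180 + 71) = 180 / 251 = 0.7171
Eligible share of unknowns = 0.7171 × 45 = 32.27
Denom = 180 + 32.27 = 212.27
CON2 = 151 / 212.27 = 0.7114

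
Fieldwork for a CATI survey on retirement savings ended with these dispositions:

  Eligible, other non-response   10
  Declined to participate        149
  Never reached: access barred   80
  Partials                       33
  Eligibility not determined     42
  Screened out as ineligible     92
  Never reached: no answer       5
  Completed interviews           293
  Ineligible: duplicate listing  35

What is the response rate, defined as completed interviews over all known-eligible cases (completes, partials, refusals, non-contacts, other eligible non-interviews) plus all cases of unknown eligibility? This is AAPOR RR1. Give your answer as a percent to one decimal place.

No answer / not reached = 5 + 80 = 85
Out of scope = 92 + 35 = 127
Numerator: 293
Denominator: 293 + 33 + 149 + 85 + 10 + 42 = 612
RR1 = 293 / 612 = 0.4788

47.9%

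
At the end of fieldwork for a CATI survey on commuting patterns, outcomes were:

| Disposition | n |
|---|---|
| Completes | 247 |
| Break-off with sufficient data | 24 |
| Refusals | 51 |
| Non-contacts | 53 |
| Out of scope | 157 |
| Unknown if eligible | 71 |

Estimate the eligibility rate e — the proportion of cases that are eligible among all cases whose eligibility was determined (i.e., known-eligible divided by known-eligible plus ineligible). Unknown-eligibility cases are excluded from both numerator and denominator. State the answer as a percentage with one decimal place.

Determined eligible = 247 + 24 + 51 + 53 = 375
e = 375 / (375 + 157) = 375 / 532 = 0.7049

70.5%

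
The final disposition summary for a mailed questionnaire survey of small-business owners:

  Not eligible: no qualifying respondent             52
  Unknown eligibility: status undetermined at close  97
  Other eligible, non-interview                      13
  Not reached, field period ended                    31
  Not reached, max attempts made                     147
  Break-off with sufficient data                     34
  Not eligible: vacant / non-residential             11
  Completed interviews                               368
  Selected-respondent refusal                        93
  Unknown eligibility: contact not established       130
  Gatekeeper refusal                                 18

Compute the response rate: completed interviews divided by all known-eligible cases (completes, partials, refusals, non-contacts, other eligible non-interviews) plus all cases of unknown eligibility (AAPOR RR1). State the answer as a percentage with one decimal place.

Refused = 18 + 93 = 111
Never reached = 31 + 147 = 178
Undetermined eligibility = 130 + 97 = 227
Not eligible = 52 + 11 = 63
Numerator → 368
Denominator → 368 + 34 + 111 + 178 + 13 + 227 = 931
RR1 = 368 / 931 = 0.3953

39.5%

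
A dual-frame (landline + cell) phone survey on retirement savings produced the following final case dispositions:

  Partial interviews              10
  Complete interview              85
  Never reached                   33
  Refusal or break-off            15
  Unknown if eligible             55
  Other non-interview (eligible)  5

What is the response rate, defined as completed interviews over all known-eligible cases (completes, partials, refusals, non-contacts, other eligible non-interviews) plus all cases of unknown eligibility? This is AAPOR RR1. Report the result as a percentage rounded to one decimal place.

Num: 85
Base: 85 + 10 + 15 + 33 + 5 + 55 = 203
RR1 = 85 / 203 = 0.4187

41.9%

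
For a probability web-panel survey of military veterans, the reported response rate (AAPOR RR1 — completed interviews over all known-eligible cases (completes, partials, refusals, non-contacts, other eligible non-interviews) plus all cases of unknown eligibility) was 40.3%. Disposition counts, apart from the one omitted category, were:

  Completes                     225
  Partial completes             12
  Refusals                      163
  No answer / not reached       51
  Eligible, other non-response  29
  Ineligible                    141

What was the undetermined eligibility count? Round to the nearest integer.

RR1 = 225 / D = 0.403
D = 225 / 0.403 = 558.3
Remaining denominator categories sum to 480
undetermined eligibility = 558.3 − 480 ≈ 78

78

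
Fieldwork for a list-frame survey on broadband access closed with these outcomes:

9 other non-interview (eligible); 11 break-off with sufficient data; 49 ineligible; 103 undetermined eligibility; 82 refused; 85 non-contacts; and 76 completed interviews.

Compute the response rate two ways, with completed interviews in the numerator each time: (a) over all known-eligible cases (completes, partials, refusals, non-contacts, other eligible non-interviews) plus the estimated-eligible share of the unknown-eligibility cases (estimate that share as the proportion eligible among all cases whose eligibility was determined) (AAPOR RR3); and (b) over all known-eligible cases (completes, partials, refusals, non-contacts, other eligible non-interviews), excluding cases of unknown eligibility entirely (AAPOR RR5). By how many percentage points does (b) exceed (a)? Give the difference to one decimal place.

7.2

Top: 76
Eligible (known): 76 + 11 + 82 + 85 + 9 = 263
e = 263 / (263 + 49) = 263 / 312 = 0.8429
Estimated eligible among unknowns: 0.8429 × 103 = 86.82
Denom: 263 + 86.82 = 349.82
RR3 = 76 / 349.82 = 0.2173
Denom: 76 + 11 + 82 + 85 + 9 = 263
RR5 = 76 / 263 = 0.2890
Difference = 28.90 − 21.73 = 7.17 percentage points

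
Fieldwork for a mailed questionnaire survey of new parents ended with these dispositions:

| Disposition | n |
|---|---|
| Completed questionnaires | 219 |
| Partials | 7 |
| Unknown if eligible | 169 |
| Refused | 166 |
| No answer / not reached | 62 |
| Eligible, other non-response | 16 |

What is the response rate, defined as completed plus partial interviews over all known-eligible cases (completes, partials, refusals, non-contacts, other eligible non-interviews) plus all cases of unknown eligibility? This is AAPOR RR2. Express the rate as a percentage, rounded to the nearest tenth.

Num → 219 + 7 = 226
Denominator → 219 + 7 + 166 + 62 + 16 + 169 = 639
RR2 = 226 / 639 = 0.3537

35.4%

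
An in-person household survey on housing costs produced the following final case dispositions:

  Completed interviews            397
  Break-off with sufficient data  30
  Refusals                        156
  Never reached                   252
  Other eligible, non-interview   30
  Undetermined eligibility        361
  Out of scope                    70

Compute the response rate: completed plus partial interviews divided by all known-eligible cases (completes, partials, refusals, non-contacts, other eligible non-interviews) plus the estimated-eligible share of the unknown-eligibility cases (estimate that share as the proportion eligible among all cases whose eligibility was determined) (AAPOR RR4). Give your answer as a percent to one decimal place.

Top → 397 + 30 = 427
Eligible (known) → 397 + 30 + 156 + 252 + 30 = 865
e = 865 / (865 + 70) = 865 / 935 = 0.9251
Estimated eligible among unknowns → 0.9251 × 361 = 333.96
Denominator → 865 + 333.96 = 1198.96
RR4 = 427 / 1198.96 = 0.3561

35.6%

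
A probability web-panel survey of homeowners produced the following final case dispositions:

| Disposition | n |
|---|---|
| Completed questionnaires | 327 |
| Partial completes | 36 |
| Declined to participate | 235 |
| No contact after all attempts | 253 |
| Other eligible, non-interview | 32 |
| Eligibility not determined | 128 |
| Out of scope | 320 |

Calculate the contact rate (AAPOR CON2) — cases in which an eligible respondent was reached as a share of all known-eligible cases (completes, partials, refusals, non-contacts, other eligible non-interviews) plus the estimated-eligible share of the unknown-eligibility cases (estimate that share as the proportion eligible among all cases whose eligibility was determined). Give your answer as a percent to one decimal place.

64.5%

Numerator = 327 + 36 + 235 + 32 = 630
Determined eligible = 327 + 36 + 235 + 253 + 32 = 883
e = 883 / (883 + 320) = 883 / 1203 = 0.7340
e × U = 0.7340 × 128 = 93.95
Denominator = 883 + 93.95 = 976.95
CON2 = 630 / 976.95 = 0.6449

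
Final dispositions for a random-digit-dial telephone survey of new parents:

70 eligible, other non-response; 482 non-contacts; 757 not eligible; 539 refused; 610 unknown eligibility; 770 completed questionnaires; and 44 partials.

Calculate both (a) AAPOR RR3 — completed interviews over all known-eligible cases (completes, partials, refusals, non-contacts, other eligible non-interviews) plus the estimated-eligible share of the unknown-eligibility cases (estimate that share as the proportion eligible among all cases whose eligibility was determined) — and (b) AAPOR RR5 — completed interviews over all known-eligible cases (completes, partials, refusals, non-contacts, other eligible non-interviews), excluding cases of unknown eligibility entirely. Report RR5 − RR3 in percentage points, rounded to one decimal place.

Numerator = 770
Determined eligible = 770 + 44 + 539 + 482 + 70 = 1905
e = 1905 / (1905 + 757) = 1905 / 2662 = 0.7156
e × U = 0.7156 × 610 = 436.52
Base = 1905 + 436.52 = 2341.52
RR3 = 770 / 2341.52 = 0.3288
Base = 770 + 44 + 539 + 482 + 70 = 1905
RR5 = 770 / 1905 = 0.4042
Difference = 40.42 − 32.88 = 7.54 percentage points

7.5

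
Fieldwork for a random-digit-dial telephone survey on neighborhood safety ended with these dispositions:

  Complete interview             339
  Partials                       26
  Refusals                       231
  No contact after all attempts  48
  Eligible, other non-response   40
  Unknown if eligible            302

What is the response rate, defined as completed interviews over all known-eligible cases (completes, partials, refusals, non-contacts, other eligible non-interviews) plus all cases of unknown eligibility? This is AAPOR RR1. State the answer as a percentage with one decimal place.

34.4%

Numerator = 339
Base = 339 + 26 + 231 + 48 + 40 + 302 = 986
RR1 = 339 / 986 = 0.3438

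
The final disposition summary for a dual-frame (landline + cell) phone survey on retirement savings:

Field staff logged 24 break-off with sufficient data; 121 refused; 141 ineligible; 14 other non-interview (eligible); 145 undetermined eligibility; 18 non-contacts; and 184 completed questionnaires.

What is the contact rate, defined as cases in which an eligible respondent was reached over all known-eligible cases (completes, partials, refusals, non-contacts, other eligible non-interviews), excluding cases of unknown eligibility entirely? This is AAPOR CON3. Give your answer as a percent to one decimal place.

95.0%

Top: 184 + 24 + 121 + 14 = 343
Denom: 184 + 24 + 121 + 18 + 14 = 361
CON3 = 343 / 361 = 0.9501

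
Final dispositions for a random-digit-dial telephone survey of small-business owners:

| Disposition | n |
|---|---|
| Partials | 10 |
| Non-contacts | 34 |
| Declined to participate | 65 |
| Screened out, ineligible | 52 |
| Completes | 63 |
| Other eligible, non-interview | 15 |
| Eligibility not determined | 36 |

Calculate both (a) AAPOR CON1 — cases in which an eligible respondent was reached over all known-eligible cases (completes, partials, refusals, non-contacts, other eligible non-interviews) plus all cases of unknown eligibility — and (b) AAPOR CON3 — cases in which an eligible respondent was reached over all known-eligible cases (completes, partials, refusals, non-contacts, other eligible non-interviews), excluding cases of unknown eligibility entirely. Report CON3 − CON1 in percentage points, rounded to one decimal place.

Numerator: 63 + 10 + 65 + 15 = 153
Base: 63 + 10 + 65 + 34 + 15 + 36 = 223
CON1 = 153 / 223 = 0.6861
Base: 63 + 10 + 65 + 34 + 15 = 187
CON3 = 153 / 187 = 0.8182
Difference = 81.82 − 68.61 = 13.21 percentage points

13.2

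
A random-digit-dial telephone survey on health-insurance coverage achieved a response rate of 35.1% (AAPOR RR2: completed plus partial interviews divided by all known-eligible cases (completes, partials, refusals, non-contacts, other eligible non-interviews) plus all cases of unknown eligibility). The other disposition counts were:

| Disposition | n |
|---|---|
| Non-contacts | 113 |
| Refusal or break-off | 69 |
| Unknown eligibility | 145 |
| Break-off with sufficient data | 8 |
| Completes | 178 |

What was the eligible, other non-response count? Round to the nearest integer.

17

Top: 178 + 8 = 186
RR2 = 186 / D = 0.351
D = 186 / 0.351 = 529.9
Other denominator terms total 513
eligible, other non-response = 529.9 − 513 ≈ 17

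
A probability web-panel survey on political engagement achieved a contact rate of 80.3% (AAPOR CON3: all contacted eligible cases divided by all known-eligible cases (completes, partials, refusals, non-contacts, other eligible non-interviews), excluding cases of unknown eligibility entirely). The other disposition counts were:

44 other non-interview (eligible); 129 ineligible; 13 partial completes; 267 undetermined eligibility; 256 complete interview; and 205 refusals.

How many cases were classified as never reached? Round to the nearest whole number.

Top → 256 + 13 + 205 + 44 = 518
CON3 = 518 / D = 0.803
D = 518 / 0.803 = 645.1
Other denominator terms total 518
never reached = 645.1 − 518 ≈ 127

127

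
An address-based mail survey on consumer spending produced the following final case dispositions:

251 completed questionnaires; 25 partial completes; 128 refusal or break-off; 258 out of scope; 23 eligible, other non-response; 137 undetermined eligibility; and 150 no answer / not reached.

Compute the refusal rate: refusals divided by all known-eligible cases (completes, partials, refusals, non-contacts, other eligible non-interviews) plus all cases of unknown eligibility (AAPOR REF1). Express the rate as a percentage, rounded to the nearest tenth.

17.9%

Numerator → 128
Denominator → 251 + 25 + 128 + 150 + 23 + 137 = 714
REF1 = 128 / 714 = 0.1793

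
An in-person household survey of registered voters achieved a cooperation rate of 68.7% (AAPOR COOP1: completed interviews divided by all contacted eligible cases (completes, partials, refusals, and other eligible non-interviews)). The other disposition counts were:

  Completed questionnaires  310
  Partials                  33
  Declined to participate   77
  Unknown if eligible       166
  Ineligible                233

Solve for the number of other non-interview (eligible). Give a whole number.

31

COOP1 = 310 / D = 0.687
D = 310 / 0.687 = 451.2
Remaining denominator categories sum to 420
other non-interview (eligible) = 451.2 − 420 ≈ 31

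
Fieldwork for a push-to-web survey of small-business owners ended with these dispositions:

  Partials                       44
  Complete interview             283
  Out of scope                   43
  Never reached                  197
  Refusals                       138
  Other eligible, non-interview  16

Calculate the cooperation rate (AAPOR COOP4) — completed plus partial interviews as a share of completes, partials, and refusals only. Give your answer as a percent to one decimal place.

Top = 283 + 44 = 327
Base = 283 + 44 + 138 = 465
COOP4 = 327 / 465 = 0.7032

70.3%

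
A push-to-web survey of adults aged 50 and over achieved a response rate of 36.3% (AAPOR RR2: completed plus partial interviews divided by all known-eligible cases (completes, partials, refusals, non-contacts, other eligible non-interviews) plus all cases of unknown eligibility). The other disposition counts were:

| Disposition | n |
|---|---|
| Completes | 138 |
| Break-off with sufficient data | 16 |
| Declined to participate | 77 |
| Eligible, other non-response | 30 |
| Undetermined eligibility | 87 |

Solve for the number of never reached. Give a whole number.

Num = 138 + 16 = 154
RR2 = 154 / D = 0.363
D = 154 / 0.363 = 424.2
Rest of base = 348
never reached = 424.2 − 348 ≈ 76

76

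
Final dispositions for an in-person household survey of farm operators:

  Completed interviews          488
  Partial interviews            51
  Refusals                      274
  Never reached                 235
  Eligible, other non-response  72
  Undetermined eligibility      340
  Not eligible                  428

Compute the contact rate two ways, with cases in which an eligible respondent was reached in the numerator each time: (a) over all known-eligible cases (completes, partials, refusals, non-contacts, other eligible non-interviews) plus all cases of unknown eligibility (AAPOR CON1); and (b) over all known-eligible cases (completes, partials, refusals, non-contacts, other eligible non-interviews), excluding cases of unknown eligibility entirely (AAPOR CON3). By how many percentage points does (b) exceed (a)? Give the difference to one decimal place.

18.4

Numerator = 488 + 51 + 274 + 72 = 885
Base = 488 + 51 + 274 + 235 + 72 + 340 = 1460
CON1 = 885 / 1460 = 0.6062
Base = 488 + 51 + 274 + 235 + 72 = 1120
CON3 = 885 / 1120 = 0.7902
Difference = 79.02 − 60.62 = 18.40 percentage points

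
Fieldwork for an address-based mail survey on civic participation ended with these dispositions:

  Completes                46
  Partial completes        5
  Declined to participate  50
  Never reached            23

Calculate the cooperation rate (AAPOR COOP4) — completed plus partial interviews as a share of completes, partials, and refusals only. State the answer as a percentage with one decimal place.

Num = 46 + 5 = 51
Denom = 46 + 5 + 50 = 101
COOP4 = 51 / 101 = 0.5050

50.5%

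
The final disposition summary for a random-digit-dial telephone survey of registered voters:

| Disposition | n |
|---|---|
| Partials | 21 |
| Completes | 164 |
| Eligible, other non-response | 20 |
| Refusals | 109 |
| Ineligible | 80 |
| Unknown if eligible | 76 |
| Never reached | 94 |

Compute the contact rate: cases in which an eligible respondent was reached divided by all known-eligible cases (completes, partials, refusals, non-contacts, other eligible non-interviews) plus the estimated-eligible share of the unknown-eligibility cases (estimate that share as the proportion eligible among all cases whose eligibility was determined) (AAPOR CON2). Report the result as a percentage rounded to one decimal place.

Num → 164 + 21 + 109 + 20 = 314
Determined eligible → 164 + 21 + 109 + 94 + 20 = 408
e = 408 / (408 + 80) = 408 / 488 = 0.8361
Eligible share of unknowns → 0.8361 × 76 = 63.54
Denominator → 408 + 63.54 = 471.54
CON2 = 314 / 471.54 = 0.6659

66.6%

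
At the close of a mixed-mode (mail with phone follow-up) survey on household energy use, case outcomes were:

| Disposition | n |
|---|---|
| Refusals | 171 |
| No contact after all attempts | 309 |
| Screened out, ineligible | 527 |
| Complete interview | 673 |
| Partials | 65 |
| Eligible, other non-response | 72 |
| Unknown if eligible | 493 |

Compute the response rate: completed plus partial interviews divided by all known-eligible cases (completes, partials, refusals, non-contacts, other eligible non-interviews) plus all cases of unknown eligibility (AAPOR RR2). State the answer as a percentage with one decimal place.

Numerator → 673 + 65 = 738
Denominator → 673 + 65 + 171 + 309 + 72 + 493 = 1783
RR2 = 738 / 1783 = 0.4139

41.4%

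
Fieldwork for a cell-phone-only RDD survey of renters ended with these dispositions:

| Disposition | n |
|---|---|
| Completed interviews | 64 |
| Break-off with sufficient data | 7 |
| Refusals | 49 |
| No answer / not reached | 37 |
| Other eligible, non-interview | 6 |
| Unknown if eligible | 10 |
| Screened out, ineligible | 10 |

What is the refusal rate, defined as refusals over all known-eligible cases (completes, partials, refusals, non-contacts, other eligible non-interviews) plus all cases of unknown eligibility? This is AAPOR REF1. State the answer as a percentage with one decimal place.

28.3%

Top = 49
Denom = 64 + 7 + 49 + 37 + 6 + 10 = 173
REF1 = 49 / 173 = 0.2832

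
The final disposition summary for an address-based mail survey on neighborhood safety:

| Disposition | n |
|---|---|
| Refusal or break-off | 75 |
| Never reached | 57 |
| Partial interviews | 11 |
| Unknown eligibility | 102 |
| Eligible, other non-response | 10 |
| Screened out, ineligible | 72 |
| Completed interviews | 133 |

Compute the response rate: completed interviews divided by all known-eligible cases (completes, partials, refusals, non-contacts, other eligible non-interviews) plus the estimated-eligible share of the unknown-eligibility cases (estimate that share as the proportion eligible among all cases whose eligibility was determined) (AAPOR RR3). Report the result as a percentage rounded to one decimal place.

36.2%

Numerator = 133
Known eligible = 133 + 11 + 75 + 57 + 10 = 286
e = 286 / (286 + 72) = 286 / 358 = 0.7989
Estimated eligible among unknowns = 0.7989 × 102 = 81.49
Denom = 286 + 81.49 = 367.49
RR3 = 133 / 367.49 = 0.3619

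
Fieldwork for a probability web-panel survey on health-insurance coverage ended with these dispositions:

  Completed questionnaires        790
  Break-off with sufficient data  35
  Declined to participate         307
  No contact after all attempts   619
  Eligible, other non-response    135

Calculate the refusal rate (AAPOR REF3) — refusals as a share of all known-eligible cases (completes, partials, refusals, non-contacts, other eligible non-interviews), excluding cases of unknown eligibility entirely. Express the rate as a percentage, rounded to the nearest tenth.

Numerator → 307
Denominator → 790 + 35 + 307 + 619 + 135 = 1886
REF3 = 307 / 1886 = 0.1628

16.3%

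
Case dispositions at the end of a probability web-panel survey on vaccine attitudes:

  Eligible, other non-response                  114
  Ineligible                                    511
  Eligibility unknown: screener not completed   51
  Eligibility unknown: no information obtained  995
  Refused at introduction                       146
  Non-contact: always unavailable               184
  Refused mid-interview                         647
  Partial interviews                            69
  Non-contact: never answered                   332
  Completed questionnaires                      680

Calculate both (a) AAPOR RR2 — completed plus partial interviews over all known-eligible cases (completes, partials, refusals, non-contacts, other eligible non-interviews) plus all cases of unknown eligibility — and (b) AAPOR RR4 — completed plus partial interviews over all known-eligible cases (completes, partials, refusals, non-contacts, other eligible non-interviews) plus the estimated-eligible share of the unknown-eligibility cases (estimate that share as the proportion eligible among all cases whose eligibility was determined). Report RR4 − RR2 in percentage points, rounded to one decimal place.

1.5

Refusals = 146 + 647 = 793
Never reached = 332 + 184 = 516
Unknown eligibility = 51 + 995 = 1046
Top → 680 + 69 = 749
Denom → 680 + 69 + 793 + 516 + 114 + 1046 = 3218
RR2 = 749 / 3218 = 0.2328
Known eligible → 680 + 69 + 793 + 516 + 114 = 2172
e = 2172 / (2172 + 511) = 2172 / 2683 = 0.8095
Eligible share of unknowns → 0.8095 × 1046 = 846.74
Denom → 2172 + 846.74 = 3018.74
RR4 = 749 / 3018.74 = 0.2481
Difference = 24.81 − 23.28 = 1.53 percentage points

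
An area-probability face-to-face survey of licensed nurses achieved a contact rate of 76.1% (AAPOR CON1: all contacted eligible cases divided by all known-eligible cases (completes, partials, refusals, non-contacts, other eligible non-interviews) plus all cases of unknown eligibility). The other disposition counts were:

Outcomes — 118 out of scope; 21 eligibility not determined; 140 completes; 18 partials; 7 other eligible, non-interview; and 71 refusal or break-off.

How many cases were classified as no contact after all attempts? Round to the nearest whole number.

Top: 140 + 18 + 71 + 7 = 236
CON1 = 236 / D = 0.761
D = 236 / 0.761 = 310.1
Remaining denominator categories sum to 257
no contact after all attempts = 310.1 − 257 ≈ 53

53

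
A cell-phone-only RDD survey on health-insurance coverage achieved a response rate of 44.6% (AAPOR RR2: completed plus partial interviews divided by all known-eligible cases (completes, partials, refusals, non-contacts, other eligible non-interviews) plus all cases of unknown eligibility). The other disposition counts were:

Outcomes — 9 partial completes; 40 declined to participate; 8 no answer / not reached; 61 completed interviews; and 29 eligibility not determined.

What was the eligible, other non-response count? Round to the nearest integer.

10

Top → 61 + 9 = 70
RR2 = 70 / D = 0.446
D = 70 / 0.446 = 157.0
Rest of base = 147
eligible, other non-response = 157.0 − 147 ≈ 10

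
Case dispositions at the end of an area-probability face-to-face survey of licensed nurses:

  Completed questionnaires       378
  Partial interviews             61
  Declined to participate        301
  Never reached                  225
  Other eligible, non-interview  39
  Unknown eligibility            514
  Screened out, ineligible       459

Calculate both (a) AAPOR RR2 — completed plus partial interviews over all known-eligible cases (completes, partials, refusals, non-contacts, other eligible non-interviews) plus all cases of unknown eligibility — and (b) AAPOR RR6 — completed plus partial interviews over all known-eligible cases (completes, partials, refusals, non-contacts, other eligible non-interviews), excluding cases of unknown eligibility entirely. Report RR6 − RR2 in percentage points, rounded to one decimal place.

14.8

Numerator → 378 + 61 = 439
Denominator → 378 + 61 + 301 + 225 + 39 + 514 = 1518
RR2 = 439 / 1518 = 0.2892
Denominator → 378 + 61 + 301 + 225 + 39 = 1004
RR6 = 439 / 1004 = 0.4373
Difference = 43.73 − 28.92 = 14.81 percentage points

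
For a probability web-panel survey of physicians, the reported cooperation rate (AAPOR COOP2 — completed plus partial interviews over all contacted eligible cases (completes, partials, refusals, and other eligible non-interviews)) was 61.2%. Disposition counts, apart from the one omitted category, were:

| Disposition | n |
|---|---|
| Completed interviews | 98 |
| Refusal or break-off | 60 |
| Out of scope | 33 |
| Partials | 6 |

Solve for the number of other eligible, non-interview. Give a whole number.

6

Num → 98 + 6 = 104
COOP2 = 104 / D = 0.612
D = 104 / 0.612 = 169.9
Remaining denominator categories sum to 164
other eligible, non-interview = 169.9 − 164 ≈ 6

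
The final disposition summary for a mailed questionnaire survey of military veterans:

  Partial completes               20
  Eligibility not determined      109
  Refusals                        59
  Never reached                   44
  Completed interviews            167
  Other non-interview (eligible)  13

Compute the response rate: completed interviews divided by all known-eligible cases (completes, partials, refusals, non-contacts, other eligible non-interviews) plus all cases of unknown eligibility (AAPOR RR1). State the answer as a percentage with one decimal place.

40.5%

Top = 167
Denominator = 167 + 20 + 59 + 44 + 13 + 109 = 412
RR1 = 167 / 412 = 0.4053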